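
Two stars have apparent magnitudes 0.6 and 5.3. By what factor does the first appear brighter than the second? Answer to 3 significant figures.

Magnitude difference = -4.7
Flux ratio = 10^(−0.4 Δm) = 10^(−0.4 × -4.7) = 10^1.880 = 75.86

75.9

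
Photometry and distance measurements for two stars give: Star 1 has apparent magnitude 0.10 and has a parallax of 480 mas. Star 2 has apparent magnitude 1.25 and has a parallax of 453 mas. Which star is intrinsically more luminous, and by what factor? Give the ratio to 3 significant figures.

Star 1: p = 480 mas = 0.480″ → d = 1/p = 2.083 pc
Star 1: M = m − 5 log₁₀ d + 5 = 0.10 − 5·0.3188 + 5 = 3.506
Star 2: p = 453 mas = 0.453″ → d = 1/p = 2.208 pc
Star 2: M = m − 5 log₁₀ d + 5 = 1.25 − 5·0.3439 + 5 = 4.530
ΔM = M_1 − M_2 = 3.506 − (4.530) = -1.024; smaller M is more luminous → Star 1.
L ratio = 10^(0.4 |ΔM|) = 10^0.410 = 2.569

Star 1 is more luminous, by a factor of 2.57.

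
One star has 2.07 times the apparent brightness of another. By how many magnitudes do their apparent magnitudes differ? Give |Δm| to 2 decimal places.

|Δm| ≈ 0.79

Pogson: Δm = −2.5 log₁₀(ratio) = −2.5 log₁₀(2.07) = −2.5 × 0.3160 = -0.790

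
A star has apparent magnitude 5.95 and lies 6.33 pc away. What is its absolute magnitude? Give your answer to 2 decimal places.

M ≈ 6.94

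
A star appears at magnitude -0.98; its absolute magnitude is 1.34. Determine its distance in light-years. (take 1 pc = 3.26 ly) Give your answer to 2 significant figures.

d ≈ 11 ly

μ = m − M = -2.320
m − M = 5 log₁₀ d − 5
log₁₀ d = (m − M)/5 + 1 = 0.5360
d = 10^0.5360 = 3.436 pc
= 11.20 ly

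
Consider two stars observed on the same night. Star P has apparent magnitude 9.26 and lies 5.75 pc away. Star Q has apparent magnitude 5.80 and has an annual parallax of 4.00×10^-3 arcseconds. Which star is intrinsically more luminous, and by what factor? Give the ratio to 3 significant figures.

Star Q is more luminous, by a factor of 45800.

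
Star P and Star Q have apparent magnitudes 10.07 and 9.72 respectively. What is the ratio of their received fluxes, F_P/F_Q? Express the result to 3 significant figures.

Magnitude difference = 0.35
Flux ratio = 10^(−0.4 Δm) = 10^(−0.4 × 0.35) = 10^-0.140 = 0.7244

F_P/F_Q ≈ 0.724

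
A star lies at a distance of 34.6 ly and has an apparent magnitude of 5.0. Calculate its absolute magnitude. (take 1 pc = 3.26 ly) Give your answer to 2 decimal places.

M ≈ 4.87

d = 34.6 ly / 3.26 = 10.61 pc
5 log₁₀(d/10 pc) = 5 log₁₀(10.61) − 5 = 0.129
M = m − 5 log₁₀(d/10) = 5.0 − 0.129 = 4.871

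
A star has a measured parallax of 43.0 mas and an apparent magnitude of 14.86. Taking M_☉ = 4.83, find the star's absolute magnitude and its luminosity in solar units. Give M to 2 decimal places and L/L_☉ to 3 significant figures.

M ≈ 13.03; L/L_☉ ≈ 5.26×10^-4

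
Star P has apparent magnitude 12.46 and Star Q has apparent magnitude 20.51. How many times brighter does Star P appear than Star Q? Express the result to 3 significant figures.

Δm = 12.46 − (20.51) = -8.05
Flux ratio = 10^(−0.4 Δm) = 10^(−0.4 × -8.05) = 10^3.220 = 1660

1660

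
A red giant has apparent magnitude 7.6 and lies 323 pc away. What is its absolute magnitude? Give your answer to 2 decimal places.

M ≈ 0.05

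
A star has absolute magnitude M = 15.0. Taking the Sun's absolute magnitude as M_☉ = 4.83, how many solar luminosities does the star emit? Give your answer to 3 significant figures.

L/L_☉ ≈ 8.55×10^-5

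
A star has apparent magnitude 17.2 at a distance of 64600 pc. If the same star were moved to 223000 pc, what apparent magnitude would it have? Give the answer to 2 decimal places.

m ≈ 19.89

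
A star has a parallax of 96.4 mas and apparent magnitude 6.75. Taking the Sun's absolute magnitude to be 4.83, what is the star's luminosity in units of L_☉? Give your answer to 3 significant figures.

L/L_☉ ≈ 0.184

d = 1/p = 1000/96.4 mas = 10.37 pc
M = m − 5 log₁₀ d + 5 = 6.75 − 5·1.0159 + 5 = 6.670
M − M_☉ = 6.670 − 4.83 = 1.840
L/L_☉ = 10^(−0.4 × 1.840) = 0.1836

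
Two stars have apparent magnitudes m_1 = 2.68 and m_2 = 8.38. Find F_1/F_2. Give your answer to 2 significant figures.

F_1/F_2 ≈ 190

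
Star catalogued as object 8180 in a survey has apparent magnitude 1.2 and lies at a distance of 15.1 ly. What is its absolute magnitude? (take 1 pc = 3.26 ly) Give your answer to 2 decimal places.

M ≈ 2.87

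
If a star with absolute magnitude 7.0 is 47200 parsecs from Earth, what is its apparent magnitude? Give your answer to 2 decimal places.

m = M + 5 log₁₀ d − 5 = 7.0 + 5·4.6739 − 5 = 25.370

m ≈ 25.37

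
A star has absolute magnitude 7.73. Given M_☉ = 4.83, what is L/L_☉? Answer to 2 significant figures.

L/L_☉ ≈ 0.069

M − M_☉ = 7.73 − 4.83 = 2.900
L/L_☉ = 10^(−0.4 (M − M_☉)) = 10^-1.160 = 0.06918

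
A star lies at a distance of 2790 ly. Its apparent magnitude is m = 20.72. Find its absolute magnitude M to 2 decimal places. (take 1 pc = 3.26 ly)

M ≈ 11.06

d = 2790 ly / 3.26 = 855.8 pc
5 log₁₀(d/10 pc) = 5 log₁₀(855.8) − 5 = 9.662
M = m − 5 log₁₀(d/10) = 20.72 − 9.662 = 11.058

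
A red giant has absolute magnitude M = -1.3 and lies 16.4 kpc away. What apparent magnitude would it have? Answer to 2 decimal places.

m ≈ 14.77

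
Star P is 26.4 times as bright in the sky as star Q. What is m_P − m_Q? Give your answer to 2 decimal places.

m_P − m_Q ≈ -3.55

Pogson: Δm = −2.5 log₁₀(ratio) = −2.5 log₁₀(26.4) = −2.5 × 1.4216 = -3.554
Star P is brighter, so it has the smaller magnitude: the difference is negative.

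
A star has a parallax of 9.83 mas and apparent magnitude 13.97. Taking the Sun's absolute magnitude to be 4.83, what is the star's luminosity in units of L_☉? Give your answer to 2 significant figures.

L/L_☉ ≈ 0.023

d = 1/p = 1000/9.83 mas = 101.7 pc
M = m − 5 log₁₀ d + 5 = 13.97 − 5·2.0074 + 5 = 8.933
M − M_☉ = 8.933 − 4.83 = 4.103
L/L_☉ = 10^(−0.4 × 4.103) = 0.02285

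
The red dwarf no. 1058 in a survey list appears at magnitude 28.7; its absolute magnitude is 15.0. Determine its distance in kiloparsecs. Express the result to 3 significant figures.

d ≈ 5.50 kpc

μ = m − M = 13.700
m − M = 5 log₁₀ d − 5
log₁₀ d = (m − M)/5 + 1 = 3.7400
d = 10^3.7400 = 5495 pc
= 5.495 kpc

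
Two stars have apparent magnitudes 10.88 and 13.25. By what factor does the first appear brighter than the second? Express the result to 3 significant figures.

Magnitude difference = -2.37
Flux ratio = 10^(−0.4 Δm) = 10^(−0.4 × -2.37) = 10^0.948 = 8.872

8.87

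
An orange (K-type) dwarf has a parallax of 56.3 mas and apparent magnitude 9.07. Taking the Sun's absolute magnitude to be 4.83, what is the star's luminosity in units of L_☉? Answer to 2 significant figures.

L/L_☉ ≈ 0.064

d = 1/p = 1000/56.3 mas = 17.76 pc
M = m − 5 log₁₀ d + 5 = 9.07 − 5·1.2495 + 5 = 7.823
M − M_☉ = 7.823 − 4.83 = 2.993
L/L_☉ = 10^(−0.4 × 2.993) = 0.06353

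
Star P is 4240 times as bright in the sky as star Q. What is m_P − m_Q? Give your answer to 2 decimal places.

Pogson: Δm = −2.5 log₁₀(ratio) = −2.5 log₁₀(4240) = −2.5 × 3.6274 = -9.068
Star P is brighter, so it has the smaller magnitude: the difference is negative.

m_P − m_Q ≈ -9.07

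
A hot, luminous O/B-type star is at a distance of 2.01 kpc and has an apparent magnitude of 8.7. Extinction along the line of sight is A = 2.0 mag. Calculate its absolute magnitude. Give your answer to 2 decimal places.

d = 2.01 kpc = 2010 pc
5 log₁₀(d/10 pc) = 5 log₁₀(2010) − 5 = 11.516
M = m − 5 log₁₀(d/10) − A = 8.7 − 11.516 − 2.0 = -4.816

M ≈ -4.82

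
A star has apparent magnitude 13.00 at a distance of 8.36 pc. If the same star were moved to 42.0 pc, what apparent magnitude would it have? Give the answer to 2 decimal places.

Flux ∝ 1/d², so Δm = 5 log₁₀(d₂/d₁) = 5 log₁₀(42.0/8.36) = 3.505
m₂ = m₁ + Δm = 13.00 + (3.505) = 16.505

m ≈ 16.51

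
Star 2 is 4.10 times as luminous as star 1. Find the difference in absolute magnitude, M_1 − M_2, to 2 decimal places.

M_1 − M_2 ≈ 1.53

Pogson: ΔM = −2.5 log₁₀(ratio) = −2.5 log₁₀(4.10) = −2.5 × 0.6128 = -1.532
Star 2 is brighter so has the smaller magnitude: M_1 − M_2 is positive.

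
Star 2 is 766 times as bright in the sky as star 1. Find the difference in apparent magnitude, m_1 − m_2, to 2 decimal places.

m_1 − m_2 ≈ 7.21

Pogson: Δm = −2.5 log₁₀(ratio) = −2.5 log₁₀(766) = −2.5 × 2.8842 = -7.211
Star 2 is brighter so has the smaller magnitude: m_1 − m_2 is positive.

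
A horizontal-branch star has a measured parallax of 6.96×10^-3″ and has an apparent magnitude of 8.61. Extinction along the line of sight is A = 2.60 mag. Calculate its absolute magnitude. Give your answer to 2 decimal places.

d = 1/p = 1/6.96×10^-3″ = 143.7 pc
5 log₁₀(d/10 pc) = 5 log₁₀(143.7) − 5 = 5.787
M = m − 5 log₁₀(d/10) − A = 8.61 − 5.787 − 2.60 = 0.223

M ≈ 0.22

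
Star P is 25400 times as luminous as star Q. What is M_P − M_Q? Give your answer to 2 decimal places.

Pogson: ΔM = −2.5 log₁₀(ratio) = −2.5 log₁₀(25400) = −2.5 × 4.4048 = -11.012
Star P is brighter, so it has the smaller magnitude: the difference is negative.

M_P − M_Q ≈ -11.01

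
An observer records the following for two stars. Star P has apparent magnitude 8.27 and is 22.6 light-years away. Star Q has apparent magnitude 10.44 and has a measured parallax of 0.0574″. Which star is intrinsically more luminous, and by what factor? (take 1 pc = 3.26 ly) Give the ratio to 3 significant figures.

Star P is more luminous, by a factor of 1.17.

Star P: d = 22.6 ly / 3.26 = 6.933 pc
Star P: M = m − 5 log₁₀ d + 5 = 8.27 − 5·0.8409 + 5 = 9.066
Star Q: d = 1/p = 1/0.0574″ = 17.42 pc
Star Q: M = m − 5 log₁₀ d + 5 = 10.44 − 5·1.2411 + 5 = 9.235
ΔM = M_P − M_Q = 9.066 − (9.235) = -0.169; smaller M is more luminous → Star P.
L ratio = 10^(0.4 |ΔM|) = 10^0.068 = 1.168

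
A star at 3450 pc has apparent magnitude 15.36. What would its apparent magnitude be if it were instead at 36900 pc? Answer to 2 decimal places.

m ≈ 20.51

Flux ∝ 1/d², so Δm = 5 log₁₀(d₂/d₁) = 5 log₁₀(36900/3450) = 5.146
m₂ = m₁ + Δm = 15.36 + (5.146) = 20.506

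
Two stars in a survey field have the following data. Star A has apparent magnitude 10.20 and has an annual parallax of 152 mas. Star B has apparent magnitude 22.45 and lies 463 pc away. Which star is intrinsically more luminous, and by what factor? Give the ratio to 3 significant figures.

Star A: p = 152 mas = 0.152″ → d = 1/p = 6.579 pc
Star A: M = m − 5 log₁₀ d + 5 = 10.20 − 5·0.8182 + 5 = 11.109
Star B: M = m − 5 log₁₀ d + 5 = 22.45 − 5·2.6656 + 5 = 14.122
ΔM = M_A − M_B = 11.109 − (14.122) = -3.013; smaller M is more luminous → Star A.
L ratio = 10^(0.4 |ΔM|) = 10^1.205 = 16.04

Star A is more luminous, by a factor of 16.0.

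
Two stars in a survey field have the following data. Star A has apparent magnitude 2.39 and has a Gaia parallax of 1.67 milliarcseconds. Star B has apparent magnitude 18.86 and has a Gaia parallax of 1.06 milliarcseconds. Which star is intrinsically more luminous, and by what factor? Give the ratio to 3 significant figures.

Star A is more luminous, by a factor of 1.56×10^6.

Star A: p = 1.67 mas = 1.67×10^-3″ → d = 1/p = 598.8 pc
Star A: M = m − 5 log₁₀ d + 5 = 2.39 − 5·2.7773 + 5 = -6.496
Star B: p = 1.06 mas = 1.06×10^-3″ → d = 1/p = 943.4 pc
Star B: M = m − 5 log₁₀ d + 5 = 18.86 − 5·2.9747 + 5 = 8.987
ΔM = M_A − M_B = -6.496 − (8.987) = -15.483; smaller M is more luminous → Star A.
L ratio = 10^(0.4 |ΔM|) = 10^6.193 = 1.560×10^6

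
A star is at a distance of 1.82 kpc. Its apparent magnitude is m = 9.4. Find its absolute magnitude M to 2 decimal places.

d = 1.82 kpc = 1820 pc
5 log₁₀(d/10 pc) = 5 log₁₀(1820) − 5 = 11.300
M = m − 5 log₁₀(d/10) = 9.4 − 11.300 = -1.900

M ≈ -1.90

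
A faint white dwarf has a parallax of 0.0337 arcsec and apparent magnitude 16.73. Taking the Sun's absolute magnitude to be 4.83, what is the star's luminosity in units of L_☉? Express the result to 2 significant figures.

d = 1/p = 1/0.0337″ = 29.67 pc
M = m − 5 log₁₀ d + 5 = 16.73 − 5·1.4724 + 5 = 14.368
M − M_☉ = 14.368 − 4.83 = 9.538
L/L_☉ = 10^(−0.4 × 9.538) = 1.530×10^-4

L/L_☉ ≈ 1.5×10^-4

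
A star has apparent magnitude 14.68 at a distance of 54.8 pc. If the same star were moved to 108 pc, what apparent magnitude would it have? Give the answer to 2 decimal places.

Flux ∝ 1/d², so Δm = 5 log₁₀(d₂/d₁) = 5 log₁₀(108/54.8) = 1.473
m₂ = m₁ + Δm = 14.68 + (1.473) = 16.153

m ≈ 16.15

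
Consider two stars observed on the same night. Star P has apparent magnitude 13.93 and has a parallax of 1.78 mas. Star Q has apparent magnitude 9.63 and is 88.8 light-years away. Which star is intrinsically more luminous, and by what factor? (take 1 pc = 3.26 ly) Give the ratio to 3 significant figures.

Star P: p = 1.78 mas = 1.78×10^-3″ → d = 1/p = 561.8 pc
Star P: M = m − 5 log₁₀ d + 5 = 13.93 − 5·2.7496 + 5 = 5.182
Star Q: d = 88.8 ly / 3.26 = 27.24 pc
Star Q: M = m − 5 log₁₀ d + 5 = 9.63 − 5·1.4352 + 5 = 7.454
ΔM = M_P − M_Q = 5.182 − (7.454) = -2.272; smaller M is more luminous → Star P.
L ratio = 10^(0.4 |ΔM|) = 10^0.909 = 8.105

Star P is more luminous, by a factor of 8.11.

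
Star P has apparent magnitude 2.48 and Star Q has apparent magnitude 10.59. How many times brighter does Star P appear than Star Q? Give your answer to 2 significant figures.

Δm = 2.48 − (10.59) = -8.11
Flux ratio = 10^(−0.4 Δm) = 10^(−0.4 × -8.11) = 10^3.244 = 1754

1800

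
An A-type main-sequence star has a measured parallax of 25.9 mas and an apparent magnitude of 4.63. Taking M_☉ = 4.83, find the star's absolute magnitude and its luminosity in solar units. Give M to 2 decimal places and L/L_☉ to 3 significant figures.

M ≈ 1.70; L/L_☉ ≈ 17.9

d = 1/p = 1000/25.9 mas = 38.61 pc
M = m − 5 log₁₀ d + 5 = 4.63 − 5·1.5867 + 5 = 1.696
M − M_☉ = 1.696 − 4.83 = -3.134
L/L_☉ = 10^(−0.4 × -3.134) = 17.92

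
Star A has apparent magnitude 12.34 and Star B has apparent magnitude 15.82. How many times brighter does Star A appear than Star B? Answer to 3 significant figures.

24.7

Magnitude difference = -3.48
Flux ratio = 10^(−0.4 Δm) = 10^(−0.4 × -3.48) = 10^1.392 = 24.66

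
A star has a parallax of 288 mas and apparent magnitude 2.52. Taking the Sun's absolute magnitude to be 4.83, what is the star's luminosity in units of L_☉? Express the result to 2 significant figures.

d = 1/p = 1000/288 mas = 3.472 pc
M = m − 5 log₁₀ d + 5 = 2.52 − 5·0.5406 + 5 = 4.817
M − M_☉ = 4.817 − 4.83 = -0.013
L/L_☉ = 10^(−0.4 × -0.013) = 1.012

L/L_☉ ≈ 1.0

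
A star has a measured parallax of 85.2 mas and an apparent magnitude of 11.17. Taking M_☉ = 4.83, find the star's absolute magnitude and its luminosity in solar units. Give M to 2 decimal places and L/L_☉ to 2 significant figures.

d = 1/p = 1000/85.2 mas = 11.74 pc
M = m − 5 log₁₀ d + 5 = 11.17 − 5·1.0696 + 5 = 10.822
M − M_☉ = 10.822 − 4.83 = 5.992
L/L_☉ = 10^(−0.4 × 5.992) = 4.010×10^-3

M ≈ 10.82; L/L_☉ ≈ 4.0×10^-3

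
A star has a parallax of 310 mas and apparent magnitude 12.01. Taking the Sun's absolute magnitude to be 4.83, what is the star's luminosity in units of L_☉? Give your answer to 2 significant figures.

d = 1/p = 1000/310 mas = 3.226 pc
M = m − 5 log₁₀ d + 5 = 12.01 − 5·0.5086 + 5 = 14.467
M − M_☉ = 14.467 − 4.83 = 9.637
L/L_☉ = 10^(−0.4 × 9.637) = 1.397×10^-4

L/L_☉ ≈ 1.4×10^-4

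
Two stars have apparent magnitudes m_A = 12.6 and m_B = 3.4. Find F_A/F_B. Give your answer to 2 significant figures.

Magnitude difference = 9.2
Flux ratio = 10^(−0.4 Δm) = 10^(−0.4 × 9.2) = 10^-3.680 = 2.089×10^-4

F_A/F_B ≈ 2.1×10^-4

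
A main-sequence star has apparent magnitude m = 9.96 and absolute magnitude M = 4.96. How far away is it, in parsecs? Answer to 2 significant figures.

d ≈ 100 pc

μ = m − M = 5.000
m − M = 5 log₁₀ d − 5
log₁₀ d = (m − M)/5 + 1 = 2.0000
d = 10^2.0000 = 100.0 pc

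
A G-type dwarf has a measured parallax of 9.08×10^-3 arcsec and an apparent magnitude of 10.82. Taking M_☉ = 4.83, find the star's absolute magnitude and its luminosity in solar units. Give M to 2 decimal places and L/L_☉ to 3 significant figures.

d = 1/p = 1/9.08×10^-3″ = 110.1 pc
M = m − 5 log₁₀ d + 5 = 10.82 − 5·2.0419 + 5 = 5.610
M − M_☉ = 5.610 − 4.83 = 0.780
L/L_☉ = 10^(−0.4 × 0.780) = 0.4873

M ≈ 5.61; L/L_☉ ≈ 0.487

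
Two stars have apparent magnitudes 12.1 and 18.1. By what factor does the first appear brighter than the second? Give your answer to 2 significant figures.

250

Magnitude difference = -6.0
Flux ratio = 10^(−0.4 Δm) = 10^(−0.4 × -6.0) = 10^2.400 = 251.2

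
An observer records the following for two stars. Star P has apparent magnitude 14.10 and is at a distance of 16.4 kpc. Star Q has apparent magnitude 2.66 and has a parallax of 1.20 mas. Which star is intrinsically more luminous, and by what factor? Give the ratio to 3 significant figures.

Star P: d = 16.4 kpc = 16400 pc
Star P: M = m − 5 log₁₀ d + 5 = 14.10 − 5·4.2148 + 5 = -1.974
Star Q: p = 1.20 mas = 1.20×10^-3″ → d = 1/p = 833.3 pc
Star Q: M = m − 5 log₁₀ d + 5 = 2.66 − 5·2.9208 + 5 = -6.944
ΔM = M_P − M_Q = -1.974 − (-6.944) = 4.970; smaller M is more luminous → Star Q.
L ratio = 10^(0.4 |ΔM|) = 10^1.988 = 97.26

Star Q is more luminous, by a factor of 97.3.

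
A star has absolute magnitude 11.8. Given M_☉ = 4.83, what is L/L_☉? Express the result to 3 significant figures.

L/L_☉ ≈ 1.63×10^-3

M − M_☉ = 11.8 − 4.83 = 6.970
L/L_☉ = 10^(−0.4 (M − M_☉)) = 10^-2.788 = 1.629×10^-3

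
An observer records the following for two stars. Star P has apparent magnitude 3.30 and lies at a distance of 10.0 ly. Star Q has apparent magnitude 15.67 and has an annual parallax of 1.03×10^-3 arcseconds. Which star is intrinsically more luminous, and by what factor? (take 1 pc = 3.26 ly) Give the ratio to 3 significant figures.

Star Q is more luminous, by a factor of 1.13.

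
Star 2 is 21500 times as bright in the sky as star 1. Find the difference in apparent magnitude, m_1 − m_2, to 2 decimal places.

Pogson: Δm = −2.5 log₁₀(ratio) = −2.5 log₁₀(21500) = −2.5 × 4.3324 = -10.831
Star 2 is brighter so has the smaller magnitude: m_1 − m_2 is positive.

m_1 − m_2 ≈ 10.83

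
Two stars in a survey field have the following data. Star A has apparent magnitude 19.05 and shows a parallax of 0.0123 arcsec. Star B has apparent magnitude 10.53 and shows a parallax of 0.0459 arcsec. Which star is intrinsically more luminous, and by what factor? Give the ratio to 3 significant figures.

Star B is more luminous, by a factor of 184.

Star A: d = 1/p = 1/0.0123″ = 81.30 pc
Star A: M = m − 5 log₁₀ d + 5 = 19.05 − 5·1.9101 + 5 = 14.500
Star B: d = 1/p = 1/0.0459″ = 21.79 pc
Star B: M = m − 5 log₁₀ d + 5 = 10.53 − 5·1.3382 + 5 = 8.839
ΔM = M_A − M_B = 14.500 − (8.839) = 5.660; smaller M is more luminous → Star B.
L ratio = 10^(0.4 |ΔM|) = 10^2.264 = 183.7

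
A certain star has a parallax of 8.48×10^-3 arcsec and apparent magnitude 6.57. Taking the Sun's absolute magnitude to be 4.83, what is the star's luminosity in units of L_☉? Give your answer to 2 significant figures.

d = 1/p = 1/8.48×10^-3″ = 117.9 pc
M = m − 5 log₁₀ d + 5 = 6.57 − 5·2.0716 + 5 = 1.212
M − M_☉ = 1.212 − 4.83 = -3.618
L/L_☉ = 10^(−0.4 × -3.618) = 28.00

L/L_☉ ≈ 28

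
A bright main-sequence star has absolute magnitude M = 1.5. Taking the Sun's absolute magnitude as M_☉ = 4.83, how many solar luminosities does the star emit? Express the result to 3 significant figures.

M − M_☉ = 1.5 − 4.83 = -3.330
L/L_☉ = 10^(−0.4 (M − M_☉)) = 10^1.332 = 21.48

L/L_☉ ≈ 21.5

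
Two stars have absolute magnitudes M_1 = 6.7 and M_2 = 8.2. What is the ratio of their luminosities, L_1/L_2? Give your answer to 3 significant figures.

L_1/L_2 ≈ 3.98

ΔM = M_1 − M_2 = -1.5
L_1/L_2 = 10^(−0.4 ΔM) = 10^0.600 = 3.981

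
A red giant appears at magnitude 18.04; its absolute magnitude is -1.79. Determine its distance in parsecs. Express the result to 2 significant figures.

d ≈ 92000 pc

μ = m − M = 19.830
m − M = 5 log₁₀ d − 5
log₁₀ d = (m − M)/5 + 1 = 4.9660
d = 10^4.9660 = 92470 pc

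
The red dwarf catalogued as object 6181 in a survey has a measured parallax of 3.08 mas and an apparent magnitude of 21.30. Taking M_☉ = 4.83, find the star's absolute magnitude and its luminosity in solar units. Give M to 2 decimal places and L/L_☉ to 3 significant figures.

d = 1/p = 1000/3.08 mas = 324.7 pc
M = m − 5 log₁₀ d + 5 = 21.30 − 5·2.5114 + 5 = 13.743
M − M_☉ = 13.743 − 4.83 = 8.913
L/L_☉ = 10^(−0.4 × 8.913) = 2.722×10^-4

M ≈ 13.74; L/L_☉ ≈ 2.72×10^-4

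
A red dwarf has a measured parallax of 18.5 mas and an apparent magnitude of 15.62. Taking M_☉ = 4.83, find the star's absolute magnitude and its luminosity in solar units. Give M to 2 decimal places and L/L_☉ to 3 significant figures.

d = 1/p = 1000/18.5 mas = 54.05 pc
M = m − 5 log₁₀ d + 5 = 15.62 − 5·1.7328 + 5 = 11.956
M − M_☉ = 11.956 − 4.83 = 7.126
L/L_☉ = 10^(−0.4 × 7.126) = 1.411×10^-3

M ≈ 11.96; L/L_☉ ≈ 1.41×10^-3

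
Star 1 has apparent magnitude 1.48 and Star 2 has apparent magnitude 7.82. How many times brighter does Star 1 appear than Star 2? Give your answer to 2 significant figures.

Magnitude difference = -6.34
Flux ratio = 10^(−0.4 Δm) = 10^(−0.4 × -6.34) = 10^2.536 = 343.6

340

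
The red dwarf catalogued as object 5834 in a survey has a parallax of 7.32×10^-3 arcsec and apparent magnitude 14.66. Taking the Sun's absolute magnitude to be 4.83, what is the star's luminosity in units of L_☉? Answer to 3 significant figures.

d = 1/p = 1/7.32×10^-3″ = 136.6 pc
M = m − 5 log₁₀ d + 5 = 14.66 − 5·2.1355 + 5 = 8.983
M − M_☉ = 8.983 − 4.83 = 4.153
L/L_☉ = 10^(−0.4 × 4.153) = 0.02183

L/L_☉ ≈ 0.0218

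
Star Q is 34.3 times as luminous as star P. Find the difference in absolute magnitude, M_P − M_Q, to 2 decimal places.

M_P − M_Q ≈ 3.84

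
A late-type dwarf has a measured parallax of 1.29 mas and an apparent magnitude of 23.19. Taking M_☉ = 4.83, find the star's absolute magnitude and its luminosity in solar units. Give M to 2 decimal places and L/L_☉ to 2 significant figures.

d = 1/p = 1000/1.29 mas = 775.2 pc
M = m − 5 log₁₀ d + 5 = 23.19 − 5·2.8894 + 5 = 13.743
M − M_☉ = 13.743 − 4.83 = 8.913
L/L_☉ = 10^(−0.4 × 8.913) = 2.722×10^-4

M ≈ 13.74; L/L_☉ ≈ 2.7×10^-4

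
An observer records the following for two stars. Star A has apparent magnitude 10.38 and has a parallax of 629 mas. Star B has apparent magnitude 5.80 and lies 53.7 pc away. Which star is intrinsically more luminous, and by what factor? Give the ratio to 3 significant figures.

Star A: p = 629 mas = 0.629″ → d = 1/p = 1.590 pc
Star A: M = m − 5 log₁₀ d + 5 = 10.38 − 5·0.2013 + 5 = 14.373
Star B: M = m − 5 log₁₀ d + 5 = 5.80 − 5·1.7300 + 5 = 2.150
ΔM = M_A − M_B = 14.373 − (2.150) = 12.223; smaller M is more luminous → Star B.
L ratio = 10^(0.4 |ΔM|) = 10^4.889 = 77490

Star B is more luminous, by a factor of 77500.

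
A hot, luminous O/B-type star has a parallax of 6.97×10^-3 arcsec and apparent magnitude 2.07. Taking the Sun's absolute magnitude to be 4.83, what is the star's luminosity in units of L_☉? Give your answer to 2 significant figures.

L/L_☉ ≈ 2600

d = 1/p = 1/6.97×10^-3″ = 143.5 pc
M = m − 5 log₁₀ d + 5 = 2.07 − 5·2.1568 + 5 = -3.714
M − M_☉ = -3.714 − 4.83 = -8.544
L/L_☉ = 10^(−0.4 × -8.544) = 2615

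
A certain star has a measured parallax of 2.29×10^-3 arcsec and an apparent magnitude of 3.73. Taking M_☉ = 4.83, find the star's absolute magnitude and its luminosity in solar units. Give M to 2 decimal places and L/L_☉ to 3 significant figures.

d = 1/p = 1/2.29×10^-3″ = 436.7 pc
M = m − 5 log₁₀ d + 5 = 3.73 − 5·2.6402 + 5 = -4.471
M − M_☉ = -4.471 − 4.83 = -9.301
L/L_☉ = 10^(−0.4 × -9.301) = 5252

M ≈ -4.47; L/L_☉ ≈ 5250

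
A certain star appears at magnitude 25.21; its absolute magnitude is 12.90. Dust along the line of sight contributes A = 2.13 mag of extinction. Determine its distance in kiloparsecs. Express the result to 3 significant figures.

m − M = 5 log₁₀(d/10 pc) + A  ⇒  25.21 − (12.90) − 2.13 = 5 log₁₀(d/10)
10.180 = 5 log₁₀(d/10)
log₁₀ d = (m − M − A)/5 + 1 = 3.0360
d = 10^3.0360 = 1086 pc
= 1.086 kpc

d ≈ 1.09 kpc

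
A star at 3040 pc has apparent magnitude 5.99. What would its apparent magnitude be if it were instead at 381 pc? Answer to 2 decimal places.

Flux ∝ 1/d², so Δm = 5 log₁₀(d₂/d₁) = 5 log₁₀(381/3040) = -4.510
m₂ = m₁ + Δm = 5.99 + (-4.510) = 1.480

m ≈ 1.48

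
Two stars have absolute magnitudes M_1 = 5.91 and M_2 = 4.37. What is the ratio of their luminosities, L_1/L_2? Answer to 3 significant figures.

ΔM = M_1 − M_2 = 1.54
L_1/L_2 = 10^(−0.4 ΔM) = 10^-0.616 = 0.2421

L_1/L_2 ≈ 0.242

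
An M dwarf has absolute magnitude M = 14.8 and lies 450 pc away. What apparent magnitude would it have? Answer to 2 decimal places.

m = M + 5 log₁₀ d − 5 = 14.8 + 5·2.6532 − 5 = 23.066

m ≈ 23.07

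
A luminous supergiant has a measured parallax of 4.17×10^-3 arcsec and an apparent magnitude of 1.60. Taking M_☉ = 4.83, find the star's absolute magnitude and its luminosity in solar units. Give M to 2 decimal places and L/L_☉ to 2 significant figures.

M ≈ -5.30; L/L_☉ ≈ 11000

d = 1/p = 1/4.17×10^-3″ = 239.8 pc
M = m − 5 log₁₀ d + 5 = 1.60 − 5·2.3799 + 5 = -5.299
M − M_☉ = -5.299 − 4.83 = -10.129
L/L_☉ = 10^(−0.4 × -10.129) = 11260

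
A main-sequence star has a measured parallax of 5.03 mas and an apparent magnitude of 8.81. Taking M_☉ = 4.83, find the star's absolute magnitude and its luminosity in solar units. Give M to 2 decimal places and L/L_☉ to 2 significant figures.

M ≈ 2.32; L/L_☉ ≈ 10

d = 1/p = 1000/5.03 mas = 198.8 pc
M = m − 5 log₁₀ d + 5 = 8.81 − 5·2.2984 + 5 = 2.318
M − M_☉ = 2.318 − 4.83 = -2.512
L/L_☉ = 10^(−0.4 × -2.512) = 10.11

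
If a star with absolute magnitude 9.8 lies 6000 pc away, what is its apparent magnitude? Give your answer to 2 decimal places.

m ≈ 23.69

m = M + 5 log₁₀ d − 5 = 9.8 + 5·3.7782 − 5 = 23.691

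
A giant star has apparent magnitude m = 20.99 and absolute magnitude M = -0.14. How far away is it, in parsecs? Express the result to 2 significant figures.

μ = m − M = 21.130
m − M = 5 log₁₀ d − 5
log₁₀ d = (m − M)/5 + 1 = 5.2260
d = 10^5.2260 = 168300 pc

d ≈ 170000 pc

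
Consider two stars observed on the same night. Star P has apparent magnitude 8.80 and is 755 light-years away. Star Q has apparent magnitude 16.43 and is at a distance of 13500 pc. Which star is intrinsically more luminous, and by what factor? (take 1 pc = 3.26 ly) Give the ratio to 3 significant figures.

Star Q is more luminous, by a factor of 3.01.

Star P: d = 755 ly / 3.26 = 231.6 pc
Star P: M = m − 5 log₁₀ d + 5 = 8.80 − 5·2.3647 + 5 = 1.976
Star Q: M = m − 5 log₁₀ d + 5 = 16.43 − 5·4.1303 + 5 = 0.778
ΔM = M_P − M_Q = 1.976 − (0.778) = 1.198; smaller M is more luminous → Star Q.
L ratio = 10^(0.4 |ΔM|) = 10^0.479 = 3.014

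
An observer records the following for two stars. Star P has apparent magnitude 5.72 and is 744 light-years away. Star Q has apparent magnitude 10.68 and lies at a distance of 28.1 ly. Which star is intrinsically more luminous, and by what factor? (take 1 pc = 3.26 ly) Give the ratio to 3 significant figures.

Star P: d = 744 ly / 3.26 = 228.2 pc
Star P: M = m − 5 log₁₀ d + 5 = 5.72 − 5·2.3584 + 5 = -1.072
Star Q: d = 28.1 ly / 3.26 = 8.620 pc
Star Q: M = m − 5 log₁₀ d + 5 = 10.68 − 5·0.9355 + 5 = 11.003
ΔM = M_P − M_Q = -1.072 − (11.003) = -12.074; smaller M is more luminous → Star P.
L ratio = 10^(0.4 |ΔM|) = 10^4.830 = 67570

Star P is more luminous, by a factor of 67600.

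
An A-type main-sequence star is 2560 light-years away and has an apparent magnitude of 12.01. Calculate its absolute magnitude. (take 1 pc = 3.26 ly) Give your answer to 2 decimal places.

M ≈ 2.53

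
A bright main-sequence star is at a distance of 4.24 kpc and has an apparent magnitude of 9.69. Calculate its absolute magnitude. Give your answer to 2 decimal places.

d = 4.24 kpc = 4240 pc
5 log₁₀(d/10 pc) = 5 log₁₀(4240) − 5 = 13.137
M = m − 5 log₁₀(d/10) = 9.69 − 13.137 = -3.447

M ≈ -3.45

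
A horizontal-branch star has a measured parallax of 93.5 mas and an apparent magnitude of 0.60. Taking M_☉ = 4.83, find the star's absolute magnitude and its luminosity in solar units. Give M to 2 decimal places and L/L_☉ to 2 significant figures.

M ≈ 0.45; L/L_☉ ≈ 56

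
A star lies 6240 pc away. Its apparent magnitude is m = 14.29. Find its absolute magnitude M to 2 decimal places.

M ≈ 0.31

5 log₁₀(d/10 pc) = 5 log₁₀(6240) − 5 = 13.976
M = m − 5 log₁₀(d/10) = 14.29 − 13.976 = 0.314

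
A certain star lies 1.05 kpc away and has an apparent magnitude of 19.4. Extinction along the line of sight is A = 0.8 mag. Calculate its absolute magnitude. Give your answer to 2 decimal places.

M ≈ 8.49

d = 1.05 kpc = 1050 pc
5 log₁₀(d/10 pc) = 5 log₁₀(1050) − 5 = 10.106
M = m − 5 log₁₀(d/10) − A = 19.4 − 10.106 − 0.8 = 8.494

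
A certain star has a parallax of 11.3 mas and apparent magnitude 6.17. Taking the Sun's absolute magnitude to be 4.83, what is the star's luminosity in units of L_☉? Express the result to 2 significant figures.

L/L_☉ ≈ 23

d = 1/p = 1000/11.3 mas = 88.50 pc
M = m − 5 log₁₀ d + 5 = 6.17 − 5·1.9469 + 5 = 1.435
M − M_☉ = 1.435 − 4.83 = -3.395
L/L_☉ = 10^(−0.4 × -3.395) = 22.80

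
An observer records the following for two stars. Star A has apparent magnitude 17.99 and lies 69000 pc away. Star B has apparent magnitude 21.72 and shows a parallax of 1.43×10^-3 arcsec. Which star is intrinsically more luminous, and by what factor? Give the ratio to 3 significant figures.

Star A: M = m − 5 log₁₀ d + 5 = 17.99 − 5·4.8388 + 5 = -1.204
Star B: d = 1/p = 1/1.43×10^-3″ = 699.3 pc
Star B: M = m − 5 log₁₀ d + 5 = 21.72 − 5·2.8447 + 5 = 12.497
ΔM = M_A − M_B = -1.204 − (12.497) = -13.701; smaller M is more luminous → Star A.
L ratio = 10^(0.4 |ΔM|) = 10^5.480 = 302300

Star A is more luminous, by a factor of 302000.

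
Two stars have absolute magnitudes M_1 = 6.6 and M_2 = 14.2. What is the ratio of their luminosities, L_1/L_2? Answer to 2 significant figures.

ΔM = M_1 − M_2 = -7.6
L_1/L_2 = 10^(−0.4 ΔM) = 10^3.040 = 1096

L_1/L_2 ≈ 1100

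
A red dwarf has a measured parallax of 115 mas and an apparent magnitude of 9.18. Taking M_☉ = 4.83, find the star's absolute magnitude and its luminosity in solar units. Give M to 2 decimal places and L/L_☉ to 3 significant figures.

d = 1/p = 1000/115 mas = 8.696 pc
M = m − 5 log₁₀ d + 5 = 9.18 − 5·0.9393 + 5 = 9.483
M − M_☉ = 9.483 − 4.83 = 4.653
L/L_☉ = 10^(−0.4 × 4.653) = 0.01376

M ≈ 9.48; L/L_☉ ≈ 0.0138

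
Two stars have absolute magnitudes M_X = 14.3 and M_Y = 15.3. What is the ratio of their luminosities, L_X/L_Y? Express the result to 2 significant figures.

ΔM = M_X − M_Y = -1.0
L_X/L_Y = 10^(−0.4 ΔM) = 10^0.400 = 2.512

L_X/L_Y ≈ 2.5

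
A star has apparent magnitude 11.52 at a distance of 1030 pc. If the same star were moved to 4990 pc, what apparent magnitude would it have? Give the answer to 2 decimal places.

m ≈ 14.95

Flux ∝ 1/d², so Δm = 5 log₁₀(d₂/d₁) = 5 log₁₀(4990/1030) = 3.426
m₂ = m₁ + Δm = 11.52 + (3.426) = 14.946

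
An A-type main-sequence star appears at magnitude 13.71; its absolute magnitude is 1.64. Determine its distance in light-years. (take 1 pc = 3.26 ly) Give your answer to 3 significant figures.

d ≈ 8460 ly

μ = m − M = 12.070
m − M = 5 log₁₀ d − 5
log₁₀ d = (m − M)/5 + 1 = 3.4140
d = 10^3.4140 = 2594 pc
= 8457 ly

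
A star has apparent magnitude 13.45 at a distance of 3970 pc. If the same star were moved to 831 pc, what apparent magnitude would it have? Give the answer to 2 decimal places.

m ≈ 10.05

Flux ∝ 1/d², so Δm = 5 log₁₀(d₂/d₁) = 5 log₁₀(831/3970) = -3.396
m₂ = m₁ + Δm = 13.45 + (-3.396) = 10.054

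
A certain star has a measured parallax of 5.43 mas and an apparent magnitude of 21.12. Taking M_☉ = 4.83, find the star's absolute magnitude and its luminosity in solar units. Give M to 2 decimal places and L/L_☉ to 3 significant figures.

M ≈ 14.79; L/L_☉ ≈ 1.03×10^-4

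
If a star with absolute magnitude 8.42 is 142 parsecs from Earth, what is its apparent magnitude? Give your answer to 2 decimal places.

m ≈ 14.18

m = M + 5 log₁₀ d − 5 = 8.42 + 5·2.1523 − 5 = 14.181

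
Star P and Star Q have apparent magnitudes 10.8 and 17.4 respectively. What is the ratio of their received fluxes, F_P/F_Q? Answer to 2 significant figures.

Magnitude difference = -6.6
Flux ratio = 10^(−0.4 Δm) = 10^(−0.4 × -6.6) = 10^2.640 = 436.5

F_P/F_Q ≈ 440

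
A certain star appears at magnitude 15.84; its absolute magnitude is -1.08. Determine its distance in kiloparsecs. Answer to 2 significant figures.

d ≈ 24 kpc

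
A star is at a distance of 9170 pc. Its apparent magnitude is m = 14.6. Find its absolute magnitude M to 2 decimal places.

M ≈ -0.21

5 log₁₀(d/10 pc) = 5 log₁₀(9170) − 5 = 14.812
M = m − 5 log₁₀(d/10) = 14.6 − 14.812 = -0.212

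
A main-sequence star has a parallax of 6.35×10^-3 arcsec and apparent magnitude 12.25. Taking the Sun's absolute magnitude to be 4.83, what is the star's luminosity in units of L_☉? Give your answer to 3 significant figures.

L/L_☉ ≈ 0.267

d = 1/p = 1/6.35×10^-3″ = 157.5 pc
M = m − 5 log₁₀ d + 5 = 12.25 − 5·2.1972 + 5 = 6.264
M − M_☉ = 6.264 − 4.83 = 1.434
L/L_☉ = 10^(−0.4 × 1.434) = 0.2670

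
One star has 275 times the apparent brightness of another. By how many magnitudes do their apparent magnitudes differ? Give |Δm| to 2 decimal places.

Pogson: Δm = −2.5 log₁₀(ratio) = −2.5 log₁₀(275) = −2.5 × 2.4393 = -6.098

|Δm| ≈ 6.10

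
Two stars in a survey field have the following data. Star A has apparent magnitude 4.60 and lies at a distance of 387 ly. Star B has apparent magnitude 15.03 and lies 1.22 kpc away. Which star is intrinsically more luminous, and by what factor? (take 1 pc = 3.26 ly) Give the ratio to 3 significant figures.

Star A: d = 387 ly / 3.26 = 118.7 pc
Star A: M = m − 5 log₁₀ d + 5 = 4.60 − 5·2.0745 + 5 = -0.772
Star B: d = 1.22 kpc = 1220 pc
Star B: M = m − 5 log₁₀ d + 5 = 15.03 − 5·3.0864 + 5 = 4.598
ΔM = M_A − M_B = -0.772 − (4.598) = -5.371; smaller M is more luminous → Star A.
L ratio = 10^(0.4 |ΔM|) = 10^2.148 = 140.7

Star A is more luminous, by a factor of 141.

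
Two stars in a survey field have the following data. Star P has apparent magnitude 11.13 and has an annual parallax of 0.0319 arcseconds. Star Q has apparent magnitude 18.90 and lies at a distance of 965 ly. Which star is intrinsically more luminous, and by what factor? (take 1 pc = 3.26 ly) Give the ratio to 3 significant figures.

Star P is more luminous, by a factor of 14.4.

Star P: d = 1/p = 1/0.0319″ = 31.35 pc
Star P: M = m − 5 log₁₀ d + 5 = 11.13 − 5·1.4962 + 5 = 8.649
Star Q: d = 965 ly / 3.26 = 296.0 pc
Star Q: M = m − 5 log₁₀ d + 5 = 18.90 − 5·2.4713 + 5 = 11.543
ΔM = M_P − M_Q = 8.649 − (11.543) = -2.894; smaller M is more luminous → Star P.
L ratio = 10^(0.4 |ΔM|) = 10^1.158 = 14.38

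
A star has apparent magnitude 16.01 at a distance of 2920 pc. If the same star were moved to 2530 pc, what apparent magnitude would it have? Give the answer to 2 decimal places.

Flux ∝ 1/d², so Δm = 5 log₁₀(d₂/d₁) = 5 log₁₀(2530/2920) = -0.311
m₂ = m₁ + Δm = 16.01 + (-0.311) = 15.699

m ≈ 15.70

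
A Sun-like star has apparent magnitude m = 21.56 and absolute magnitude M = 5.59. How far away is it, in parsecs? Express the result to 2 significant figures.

d ≈ 16000 pc

μ = m − M = 15.970
m − M = 5 log₁₀ d − 5
log₁₀ d = (m − M)/5 + 1 = 4.1940
d = 10^4.1940 = 15630 pc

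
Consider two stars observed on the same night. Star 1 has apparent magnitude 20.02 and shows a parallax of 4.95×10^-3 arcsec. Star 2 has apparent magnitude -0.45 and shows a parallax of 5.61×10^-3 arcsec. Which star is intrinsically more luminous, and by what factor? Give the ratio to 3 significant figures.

Star 2 is more luminous, by a factor of 1.20×10^8.

Star 1: d = 1/p = 1/4.95×10^-3″ = 202.0 pc
Star 1: M = m − 5 log₁₀ d + 5 = 20.02 − 5·2.3054 + 5 = 13.493
Star 2: d = 1/p = 1/5.61×10^-3″ = 178.3 pc
Star 2: M = m − 5 log₁₀ d + 5 = -0.45 − 5·2.2510 + 5 = -6.705
ΔM = M_1 − M_2 = 13.493 − (-6.705) = 20.198; smaller M is more luminous → Star 2.
L ratio = 10^(0.4 |ΔM|) = 10^8.079 = 1.200×10^8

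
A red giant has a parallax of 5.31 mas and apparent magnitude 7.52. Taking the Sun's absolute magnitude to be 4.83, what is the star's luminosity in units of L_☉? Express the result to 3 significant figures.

L/L_☉ ≈ 29.8

d = 1/p = 1000/5.31 mas = 188.3 pc
M = m − 5 log₁₀ d + 5 = 7.52 − 5·2.2749 + 5 = 1.145
M − M_☉ = 1.145 − 4.83 = -3.685
L/L_☉ = 10^(−0.4 × -3.685) = 29.77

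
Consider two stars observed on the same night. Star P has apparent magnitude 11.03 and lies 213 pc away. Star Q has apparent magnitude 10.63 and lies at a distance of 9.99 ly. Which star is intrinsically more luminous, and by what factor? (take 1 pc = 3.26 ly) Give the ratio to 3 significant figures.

Star P is more luminous, by a factor of 3340.

Star P: M = m − 5 log₁₀ d + 5 = 11.03 − 5·2.3284 + 5 = 4.388
Star Q: d = 9.99 ly / 3.26 = 3.064 pc
Star Q: M = m − 5 log₁₀ d + 5 = 10.63 − 5·0.4863 + 5 = 13.198
ΔM = M_P − M_Q = 4.388 − (13.198) = -8.810; smaller M is more luminous → Star P.
L ratio = 10^(0.4 |ΔM|) = 10^3.524 = 3342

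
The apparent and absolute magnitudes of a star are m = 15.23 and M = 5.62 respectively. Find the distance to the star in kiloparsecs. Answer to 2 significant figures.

d ≈ 0.84 kpc

μ = m − M = 9.610
m − M = 5 log₁₀ d − 5
log₁₀ d = (m − M)/5 + 1 = 2.9220
d = 10^2.9220 = 835.6 pc
= 0.8356 kpc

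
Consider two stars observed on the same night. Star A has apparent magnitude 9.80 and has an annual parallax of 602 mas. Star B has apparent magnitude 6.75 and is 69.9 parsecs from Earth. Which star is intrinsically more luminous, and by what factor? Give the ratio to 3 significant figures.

Star B is more luminous, by a factor of 29400.

Star A: p = 602 mas = 0.602″ → d = 1/p = 1.661 pc
Star A: M = m − 5 log₁₀ d + 5 = 9.80 − 5·0.2204 + 5 = 13.698
Star B: M = m − 5 log₁₀ d + 5 = 6.75 − 5·1.8445 + 5 = 2.528
ΔM = M_A − M_B = 13.698 − (2.528) = 11.170; smaller M is more luminous → Star B.
L ratio = 10^(0.4 |ΔM|) = 10^4.468 = 29390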